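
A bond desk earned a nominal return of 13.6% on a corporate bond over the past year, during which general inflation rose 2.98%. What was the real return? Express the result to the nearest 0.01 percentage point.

Real return via the Fisher equation: (1 + 13.6%)/(1 + 2.98%) − 1 = 1.136/1.0298 − 1 ≈ 0.10313.

10.31%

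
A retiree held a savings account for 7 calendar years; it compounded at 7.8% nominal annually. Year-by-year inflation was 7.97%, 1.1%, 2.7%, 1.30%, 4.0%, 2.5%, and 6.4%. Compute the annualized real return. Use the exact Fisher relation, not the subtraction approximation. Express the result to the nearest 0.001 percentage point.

3.971%

Cumulative inflation factor: 1.0797 × 1.011 × 1.027 × 1.0130 × 1.040 × 1.025 × 1.064 ≈ 1.28805.
Nominal growth factor: 1.69173. Real growth factor = 1.69173 / 1.28805 ≈ 1.31340.
Annualized: 1.31340^(1/7) − 1 ≈ 0.03971.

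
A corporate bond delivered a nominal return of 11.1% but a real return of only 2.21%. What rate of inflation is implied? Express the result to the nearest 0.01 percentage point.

From (1+r_nom) = (1+r_real)(1+π), we get 1+π = (1 + 11.1%)/(1 + 2.21%) = 1.111/1.0221 ≈ 1.08698.
So π ≈ 8.6978%.

8.70%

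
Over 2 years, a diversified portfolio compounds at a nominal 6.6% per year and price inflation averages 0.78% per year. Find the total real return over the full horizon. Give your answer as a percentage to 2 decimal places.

The annual real rate is (1+6.6%)/(1+0.78%) − 1 = 5.7750%.
Compounded over 2 years: (1 + 0.057750)^2 − 1 ≈ 0.11883.

11.88%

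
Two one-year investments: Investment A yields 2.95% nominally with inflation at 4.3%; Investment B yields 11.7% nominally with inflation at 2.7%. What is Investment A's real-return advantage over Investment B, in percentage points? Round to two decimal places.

Investment A real return: 1.0295/1.043 − 1 = -1.294%.
Investment B real return: 1.117/1.027 − 1 = 8.763%.
Difference: -1.294 − 8.763 = -10.057 pp.

-10.06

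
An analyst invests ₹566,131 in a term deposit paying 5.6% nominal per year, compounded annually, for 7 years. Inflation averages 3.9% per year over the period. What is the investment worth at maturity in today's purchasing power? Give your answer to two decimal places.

Nominal value at maturity: ₹566,131 × (1 + 5.6%)^7 ≈ ₹829,018.77.
Price-level factor over 7 years: (1 + 3.9%)^7 ≈ 1.3071000549.
The maturity value deflated by that factor is the answer in today's purchasing power.

₹634,242.78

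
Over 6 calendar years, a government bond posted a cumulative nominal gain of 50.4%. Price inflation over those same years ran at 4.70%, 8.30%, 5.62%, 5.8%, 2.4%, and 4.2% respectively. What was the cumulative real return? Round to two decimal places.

11.24%

Cumulative inflation factor: 1.0470 × 1.0830 × 1.0562 × 1.058 × 1.024 × 1.042 ≈ 1.35199.
Nominal growth factor: 1.50400. Real growth factor = 1.50400 / 1.35199 ≈ 1.11243.
Total real return ≈ 11.2431%.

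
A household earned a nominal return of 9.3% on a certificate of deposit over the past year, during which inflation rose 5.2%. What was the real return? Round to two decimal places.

Real return via the Fisher equation: (1 + 9.3%)/(1 + 5.2%) − 1 = 1.093/1.052 − 1 ≈ 0.03897.

3.90%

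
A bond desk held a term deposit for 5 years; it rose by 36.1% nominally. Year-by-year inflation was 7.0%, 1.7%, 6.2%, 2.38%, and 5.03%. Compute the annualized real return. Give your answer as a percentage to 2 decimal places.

Cumulative inflation factor: 1.070 × 1.017 × 1.062 × 1.0238 × 1.0503 ≈ 1.24268.
Nominal growth factor: 1.36100. Real growth factor = 1.36100 / 1.24268 ≈ 1.09522.
Annualized: 1.09522^(1/5) − 1 ≈ 0.01836.

1.84%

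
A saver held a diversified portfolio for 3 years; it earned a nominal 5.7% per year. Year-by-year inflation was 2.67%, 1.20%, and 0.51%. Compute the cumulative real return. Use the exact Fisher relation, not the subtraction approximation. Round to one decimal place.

13.1%

Cumulative inflation factor: 1.0267 × 1.0120 × 1.0051 ≈ 1.04432.
Nominal growth factor: 1.18093. Real growth factor = 1.18093 / 1.04432 ≈ 1.13082.
Total real return ≈ 13.0815%.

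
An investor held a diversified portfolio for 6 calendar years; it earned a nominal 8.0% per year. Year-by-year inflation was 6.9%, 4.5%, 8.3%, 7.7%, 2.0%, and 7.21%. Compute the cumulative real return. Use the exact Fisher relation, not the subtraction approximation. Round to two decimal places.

Cumulative inflation factor: 1.069 × 1.045 × 1.083 × 1.077 × 1.020 × 1.0721 ≈ 1.42486.
Nominal growth factor: 1.58687. Real growth factor = 1.58687 / 1.42486 ≈ 1.11370.
Total real return ≈ 11.3702%.

11.37%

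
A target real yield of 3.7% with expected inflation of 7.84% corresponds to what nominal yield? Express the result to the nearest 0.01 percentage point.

By the Fisher equation, 1 + r_nom = (1 + 3.7%)(1 + 7.84%) = 1.037 × 1.0784 = 1.1183008.
So r_nom = 11.83008%.

11.83%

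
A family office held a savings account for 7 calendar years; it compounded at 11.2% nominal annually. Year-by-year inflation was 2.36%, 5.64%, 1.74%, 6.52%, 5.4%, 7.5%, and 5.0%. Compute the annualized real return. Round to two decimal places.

6.04%

Cumulative inflation factor: 1.0236 × 1.0564 × 1.0174 × 1.0652 × 1.054 × 1.075 × 1.050 ≈ 1.39418.
Nominal growth factor: 2.10249. Real growth factor = 2.10249 / 1.39418 ≈ 1.50804.
Annualized: 1.50804^(1/7) − 1 ≈ 0.06044.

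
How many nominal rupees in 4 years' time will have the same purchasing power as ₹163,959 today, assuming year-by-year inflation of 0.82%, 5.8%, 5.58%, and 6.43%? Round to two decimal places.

Cumulative price-level factor: 1.0082 × 1.058 × 1.0558 × 1.0643 ≈ 1.1986105076.
The nominal amount required is ₹163,959 scaled up by that factor.

₹196,522.98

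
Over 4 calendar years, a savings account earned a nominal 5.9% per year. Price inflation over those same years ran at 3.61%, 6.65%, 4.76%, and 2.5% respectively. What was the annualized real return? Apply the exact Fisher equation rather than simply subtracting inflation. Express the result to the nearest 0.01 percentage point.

Cumulative inflation factor: 1.0361 × 1.0665 × 1.0476 × 1.025 ≈ 1.18654.
Nominal growth factor: 1.25772. Real growth factor = 1.25772 / 1.18654 ≈ 1.05999.
Annualized: 1.05999^(1/4) − 1 ≈ 0.01467.

1.47%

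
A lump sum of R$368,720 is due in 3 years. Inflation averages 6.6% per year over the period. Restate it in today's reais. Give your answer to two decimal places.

Price-level factor over 3 years: (1 + 6.6%)^3 = 1.211355496.
Purchasing power today: R$368,720 divided by that factor.

R$304,386.29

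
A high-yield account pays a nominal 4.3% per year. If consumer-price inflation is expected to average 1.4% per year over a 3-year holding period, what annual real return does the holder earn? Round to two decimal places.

With constant rates the annual real return is the same each year: (1+4.3%)/(1+1.4%) − 1 = 0.02860.

2.86%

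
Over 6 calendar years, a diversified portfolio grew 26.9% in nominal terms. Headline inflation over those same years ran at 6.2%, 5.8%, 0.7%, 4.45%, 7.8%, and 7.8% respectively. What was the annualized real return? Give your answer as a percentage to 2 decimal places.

Cumulative inflation factor: 1.062 × 1.058 × 1.007 × 1.0445 × 1.078 × 1.078 ≈ 1.37336.
Nominal growth factor: 1.26900. Real growth factor = 1.26900 / 1.37336 ≈ 0.92401.
Annualized: 0.92401^(1/6) − 1 ≈ -0.01309.

-1.31%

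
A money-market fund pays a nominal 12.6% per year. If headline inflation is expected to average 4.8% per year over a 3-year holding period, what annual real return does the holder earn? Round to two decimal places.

With constant rates the annual real return is the same each year: (1+12.6%)/(1+4.8%) − 1 = 0.07443.

7.44%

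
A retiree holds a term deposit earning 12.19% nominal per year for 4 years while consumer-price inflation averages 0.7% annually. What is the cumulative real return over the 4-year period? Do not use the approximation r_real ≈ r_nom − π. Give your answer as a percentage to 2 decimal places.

54.06%

The annual real rate is (1+12.19%)/(1+0.7%) − 1 = 11.4101%.
Compounded over 4 years: (1 + 0.114101)^4 − 1 ≈ 0.54063.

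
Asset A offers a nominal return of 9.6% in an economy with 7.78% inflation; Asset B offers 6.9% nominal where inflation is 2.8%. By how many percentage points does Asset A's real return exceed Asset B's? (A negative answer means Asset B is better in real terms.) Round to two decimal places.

-2.30

Asset A real return: 1.096/1.0778 − 1 = 1.689%.
Asset B real return: 1.069/1.028 − 1 = 3.988%.
Difference: 1.689 − 3.988 = -2.299 pp.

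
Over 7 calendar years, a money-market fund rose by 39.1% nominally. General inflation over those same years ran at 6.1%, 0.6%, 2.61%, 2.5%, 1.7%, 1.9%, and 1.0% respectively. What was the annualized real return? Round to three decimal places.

2.440%

Cumulative inflation factor: 1.061 × 1.006 × 1.0261 × 1.025 × 1.017 × 1.019 × 1.010 ≈ 1.17502.
Nominal growth factor: 1.39100. Real growth factor = 1.39100 / 1.17502 ≈ 1.18381.
Annualized: 1.18381^(1/7) − 1 ≈ 0.02440.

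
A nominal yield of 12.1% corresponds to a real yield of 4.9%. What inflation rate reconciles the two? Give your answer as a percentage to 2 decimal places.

6.86%

From (1+r_nom) = (1+r_real)(1+π), we get 1+π = (1 + 12.1%)/(1 + 4.9%) = 1.121/1.049 ≈ 1.06864.
So π ≈ 6.8637%.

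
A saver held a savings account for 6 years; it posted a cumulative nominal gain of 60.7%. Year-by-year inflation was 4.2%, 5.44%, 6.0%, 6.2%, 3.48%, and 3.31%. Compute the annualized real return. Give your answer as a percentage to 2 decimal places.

3.30%

Cumulative inflation factor: 1.042 × 1.0544 × 1.060 × 1.062 × 1.0348 × 1.0331 ≈ 1.32222.
Nominal growth factor: 1.60700. Real growth factor = 1.60700 / 1.32222 ≈ 1.21538.
Annualized: 1.21538^(1/6) − 1 ≈ 0.03304.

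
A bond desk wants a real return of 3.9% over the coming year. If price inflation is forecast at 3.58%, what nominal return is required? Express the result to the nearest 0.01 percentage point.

7.62%

By the Fisher equation, 1 + r_nom = (1 + 3.9%)(1 + 3.58%) = 1.039 × 1.0358 = 1.0761962.
So r_nom = 7.61962%.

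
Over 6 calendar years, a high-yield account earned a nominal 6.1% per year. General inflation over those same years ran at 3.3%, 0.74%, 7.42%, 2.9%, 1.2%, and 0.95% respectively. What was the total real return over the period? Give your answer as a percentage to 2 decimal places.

21.40%

Cumulative inflation factor: 1.033 × 1.0074 × 1.0742 × 1.029 × 1.012 × 1.0095 ≈ 1.17514.
Nominal growth factor: 1.42657. Real growth factor = 1.42657 / 1.17514 ≈ 1.21396.
Total real return ≈ 21.3955%.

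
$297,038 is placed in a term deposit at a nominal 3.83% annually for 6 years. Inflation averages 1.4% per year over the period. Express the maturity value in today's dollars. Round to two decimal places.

$342,390.26

Nominal value at maturity: $297,038 × (1 + 3.83%)^6 ≈ $372,176.66.
Price-level factor over 6 years: (1 + 1.4%)^6 ≈ 1.0869954595.
Dividing the nominal maturity value by the price-level factor gives the value in today's money.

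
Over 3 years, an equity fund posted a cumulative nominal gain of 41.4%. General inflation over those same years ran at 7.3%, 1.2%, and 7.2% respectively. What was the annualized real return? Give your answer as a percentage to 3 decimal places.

Cumulative inflation factor: 1.073 × 1.012 × 1.072 ≈ 1.16406.
Nominal growth factor: 1.41400. Real growth factor = 1.41400 / 1.16406 ≈ 1.21471.
Annualized: 1.21471^(1/3) − 1 ≈ 0.06698.

6.698%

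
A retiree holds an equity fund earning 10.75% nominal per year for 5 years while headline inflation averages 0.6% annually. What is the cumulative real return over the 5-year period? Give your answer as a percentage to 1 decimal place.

61.7%

The annual real rate is (1+10.75%)/(1+0.6%) − 1 = 10.0895%.
Compounded over 5 years: (1 + 0.100895)^5 − 1 ≈ 0.61707.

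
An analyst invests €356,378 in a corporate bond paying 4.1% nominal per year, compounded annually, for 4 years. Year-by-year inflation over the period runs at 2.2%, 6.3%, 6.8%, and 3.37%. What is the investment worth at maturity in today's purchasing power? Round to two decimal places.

Nominal value at maturity: €356,378 × (1 + 4.1%)^4 ≈ €418,517.68.
Price-level factor over 4 years: 1.022 × 1.063 × 1.068 × 1.0337 ≈ 1.1993610184.
The maturity value deflated by that factor is the answer in today's purchasing power.

€348,950.54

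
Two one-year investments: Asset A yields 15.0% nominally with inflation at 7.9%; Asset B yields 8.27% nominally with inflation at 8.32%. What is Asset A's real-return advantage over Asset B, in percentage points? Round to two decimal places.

Asset A real return: 1.150/1.079 − 1 = 6.580%.
Asset B real return: 1.0827/1.0832 − 1 = -0.046%.
Difference: 6.580 − (-0.046) = 6.626 pp.

6.63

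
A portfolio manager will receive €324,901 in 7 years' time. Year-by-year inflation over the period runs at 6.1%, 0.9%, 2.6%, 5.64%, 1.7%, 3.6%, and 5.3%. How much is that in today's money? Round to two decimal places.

€252,382.75

Price-level factor over 7 years: 1.061 × 1.009 × 1.026 × 1.0564 × 1.017 × 1.036 × 1.053 ≈ 1.2873344249.
Purchasing power today: €324,901 divided by that factor.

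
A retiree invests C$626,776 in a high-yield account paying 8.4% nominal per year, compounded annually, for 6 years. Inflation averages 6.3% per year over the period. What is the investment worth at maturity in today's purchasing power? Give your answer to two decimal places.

Nominal value at maturity: C$626,776 × (1 + 8.4%)^6 ≈ C$1,016,922.96.
Price-level factor over 6 years: (1 + 6.3%)^6 ≈ 1.4427782516.
The maturity value deflated by that factor is the answer in today's purchasing power.

C$704,836.63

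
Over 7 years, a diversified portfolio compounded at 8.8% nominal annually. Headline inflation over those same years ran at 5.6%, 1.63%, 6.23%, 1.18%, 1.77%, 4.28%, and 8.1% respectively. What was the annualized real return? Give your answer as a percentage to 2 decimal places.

4.53%

Cumulative inflation factor: 1.056 × 1.0163 × 1.0623 × 1.0118 × 1.0177 × 1.0428 × 1.081 ≈ 1.32335.
Nominal growth factor: 1.80469. Real growth factor = 1.80469 / 1.32335 ≈ 1.36373.
Annualized: 1.36373^(1/7) − 1 ≈ 0.04531.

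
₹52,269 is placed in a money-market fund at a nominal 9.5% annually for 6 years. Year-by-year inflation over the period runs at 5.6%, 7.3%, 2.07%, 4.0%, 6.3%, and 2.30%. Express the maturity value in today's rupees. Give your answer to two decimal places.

₹68,885.04

Nominal value at maturity: ₹52,269 × (1 + 9.5%)^6 ≈ ₹90,100.85.
Price-level factor over 6 years: 1.056 × 1.073 × 1.0207 × 1.040 × 1.063 × 1.0230 ≈ 1.3079887013.
The maturity value deflated by that factor is the answer in today's purchasing power.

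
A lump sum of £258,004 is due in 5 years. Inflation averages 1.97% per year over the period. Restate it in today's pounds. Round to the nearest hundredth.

£234,026.13

Price-level factor over 5 years: (1 + 1.97%)^5 ≈ 1.1024581098.
Purchasing power today: £258,004 divided by that factor.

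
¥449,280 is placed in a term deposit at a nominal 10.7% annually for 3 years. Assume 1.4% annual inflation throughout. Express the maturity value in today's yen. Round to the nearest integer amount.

¥584,583

Nominal value at maturity: ¥449,280 × (1 + 10.7%)^3 ≈ ¥609,481.
Price-level factor over 3 years: (1 + 1.4%)^3 = 1.042590744.
Dividing the nominal maturity value by the price-level factor gives the value in today's money.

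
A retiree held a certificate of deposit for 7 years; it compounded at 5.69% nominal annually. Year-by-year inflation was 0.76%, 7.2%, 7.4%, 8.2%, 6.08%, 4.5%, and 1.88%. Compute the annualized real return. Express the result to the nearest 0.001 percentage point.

Cumulative inflation factor: 1.0076 × 1.072 × 1.074 × 1.082 × 1.0608 × 1.045 × 1.0188 ≈ 1.41760.
Nominal growth factor: 1.47312. Real growth factor = 1.47312 / 1.41760 ≈ 1.03916.
Annualized: 1.03916^(1/7) − 1 ≈ 0.00550.

0.550%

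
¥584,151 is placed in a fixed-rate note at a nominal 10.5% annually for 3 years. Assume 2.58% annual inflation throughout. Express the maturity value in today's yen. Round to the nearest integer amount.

¥730,170

Nominal value at maturity: ¥584,151 × (1 + 10.5%)^3 ≈ ¥788,156.
Price-level factor over 3 years: (1 + 2.58%)^3 ≈ 1.0794140935.
The maturity value deflated by that factor is the answer in today's purchasing power.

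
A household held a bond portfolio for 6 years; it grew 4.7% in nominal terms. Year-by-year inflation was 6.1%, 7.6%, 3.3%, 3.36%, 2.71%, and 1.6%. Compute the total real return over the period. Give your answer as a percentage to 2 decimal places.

-17.69%

Cumulative inflation factor: 1.061 × 1.076 × 1.033 × 1.0336 × 1.0271 × 1.016 ≈ 1.27200.
Nominal growth factor: 1.04700. Real growth factor = 1.04700 / 1.27200 ≈ 0.82311.
Total real return ≈ -17.6886%.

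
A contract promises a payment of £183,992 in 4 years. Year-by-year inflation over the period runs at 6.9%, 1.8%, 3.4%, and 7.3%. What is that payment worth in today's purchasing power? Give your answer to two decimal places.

£152,388.85

Price-level factor over 4 years: 1.069 × 1.018 × 1.034 × 1.073 ≈ 1.2073849106.
Purchasing power today: £183,992 divided by that factor.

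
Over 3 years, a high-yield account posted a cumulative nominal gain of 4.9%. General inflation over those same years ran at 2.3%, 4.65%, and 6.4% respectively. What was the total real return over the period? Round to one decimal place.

Cumulative inflation factor: 1.023 × 1.0465 × 1.064 ≈ 1.13909.
Nominal growth factor: 1.04900. Real growth factor = 1.04900 / 1.13909 ≈ 0.92091.
Total real return ≈ -7.9086%.

-7.9%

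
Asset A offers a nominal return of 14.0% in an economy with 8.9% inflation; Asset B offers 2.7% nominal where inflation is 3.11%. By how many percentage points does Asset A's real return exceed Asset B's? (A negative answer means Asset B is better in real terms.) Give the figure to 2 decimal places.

5.08

Asset A real return: 1.140/1.089 − 1 = 4.683%.
Asset B real return: 1.027/1.0311 − 1 = -0.398%.
Difference: 4.683 − (-0.398) = 5.081 pp.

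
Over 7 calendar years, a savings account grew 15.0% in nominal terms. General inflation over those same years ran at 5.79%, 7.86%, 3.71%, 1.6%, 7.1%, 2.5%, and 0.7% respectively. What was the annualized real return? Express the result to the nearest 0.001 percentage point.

Cumulative inflation factor: 1.0579 × 1.0786 × 1.0371 × 1.016 × 1.071 × 1.025 × 1.007 ≈ 1.32911.
Nominal growth factor: 1.15000. Real growth factor = 1.15000 / 1.32911 ≈ 0.86524.
Annualized: 0.86524^(1/7) − 1 ≈ -0.02047.

-2.047%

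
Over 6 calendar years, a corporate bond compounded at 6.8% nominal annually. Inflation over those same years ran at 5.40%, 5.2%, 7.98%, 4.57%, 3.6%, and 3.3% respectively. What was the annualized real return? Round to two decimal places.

Cumulative inflation factor: 1.0540 × 1.052 × 1.0798 × 1.0457 × 1.036 × 1.033 ≈ 1.33988.
Nominal growth factor: 1.48398. Real growth factor = 1.48398 / 1.33988 ≈ 1.10754.
Annualized: 1.10754^(1/6) − 1 ≈ 0.01717.

1.72%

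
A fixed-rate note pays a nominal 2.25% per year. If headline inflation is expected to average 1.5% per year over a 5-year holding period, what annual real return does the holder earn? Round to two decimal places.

0.74%

With constant rates the annual real return is the same each year: (1+2.25%)/(1+1.5%) − 1 = 0.00739.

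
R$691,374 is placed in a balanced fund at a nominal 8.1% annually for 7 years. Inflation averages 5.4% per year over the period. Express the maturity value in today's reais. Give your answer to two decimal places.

Nominal value at maturity: R$691,374 × (1 + 8.1%)^7 ≈ R$1,192,594.77.
Price-level factor over 7 years: (1 + 5.4%)^7 ≈ 1.4450546643.
The maturity value deflated by that factor is the answer in today's purchasing power.

R$825,293.88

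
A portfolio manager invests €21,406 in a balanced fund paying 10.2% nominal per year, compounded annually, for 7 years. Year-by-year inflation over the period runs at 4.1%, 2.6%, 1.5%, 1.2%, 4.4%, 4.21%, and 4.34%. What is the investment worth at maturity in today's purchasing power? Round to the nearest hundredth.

Nominal value at maturity: €21,406 × (1 + 10.2%)^7 ≈ €42,248.05.
Price-level factor over 7 years: 1.041 × 1.026 × 1.015 × 1.012 × 1.044 × 1.0421 × 1.0434 ≈ 1.2453899937.
The maturity value deflated by that factor is the answer in today's purchasing power.

€33,923.55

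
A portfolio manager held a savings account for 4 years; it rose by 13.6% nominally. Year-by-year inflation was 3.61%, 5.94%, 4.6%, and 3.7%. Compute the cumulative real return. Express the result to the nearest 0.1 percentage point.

Cumulative inflation factor: 1.0361 × 1.0594 × 1.046 × 1.037 ≈ 1.19062.
Nominal growth factor: 1.13600. Real growth factor = 1.13600 / 1.19062 ≈ 0.95413.
Total real return ≈ -4.5873%.

-4.6%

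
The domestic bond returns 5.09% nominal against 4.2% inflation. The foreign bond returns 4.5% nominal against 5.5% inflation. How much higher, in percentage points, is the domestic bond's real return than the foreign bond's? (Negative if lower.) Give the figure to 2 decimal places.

1.80

The domestic bond real return: 1.0509/1.042 − 1 = 0.854%.
The foreign bond real return: 1.045/1.055 − 1 = -0.948%.
Difference: 0.854 − (-0.948) = 1.802 pp.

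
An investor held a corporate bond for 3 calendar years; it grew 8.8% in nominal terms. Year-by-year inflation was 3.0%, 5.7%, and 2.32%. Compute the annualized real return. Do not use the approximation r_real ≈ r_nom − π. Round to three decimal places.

-0.783%

Cumulative inflation factor: 1.030 × 1.057 × 1.0232 ≈ 1.11397.
Nominal growth factor: 1.08800. Real growth factor = 1.08800 / 1.11397 ≈ 0.97669.
Annualized: 0.97669^(1/3) − 1 ≈ -0.00783.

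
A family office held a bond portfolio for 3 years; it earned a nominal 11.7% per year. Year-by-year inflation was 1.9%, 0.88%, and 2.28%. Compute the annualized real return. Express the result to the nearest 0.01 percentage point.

9.85%

Cumulative inflation factor: 1.019 × 1.0088 × 1.0228 ≈ 1.05140.
Nominal growth factor: 1.39367. Real growth factor = 1.39367 / 1.05140 ≈ 1.32553.
Annualized: 1.32553^(1/3) − 1 ≈ 0.09849.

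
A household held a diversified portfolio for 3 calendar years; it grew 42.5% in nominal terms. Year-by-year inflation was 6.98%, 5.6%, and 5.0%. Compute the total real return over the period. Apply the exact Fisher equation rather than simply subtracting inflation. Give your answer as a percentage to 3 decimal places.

20.132%

Cumulative inflation factor: 1.0698 × 1.056 × 1.050 ≈ 1.18619.
Nominal growth factor: 1.42500. Real growth factor = 1.42500 / 1.18619 ≈ 1.20132.
Total real return ≈ 20.1321%.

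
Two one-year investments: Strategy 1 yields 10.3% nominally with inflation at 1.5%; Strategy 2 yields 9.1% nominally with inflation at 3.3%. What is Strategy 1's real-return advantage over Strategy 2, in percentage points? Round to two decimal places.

3.06

Strategy 1 real return: 1.103/1.015 − 1 = 8.670%.
Strategy 2 real return: 1.091/1.033 − 1 = 5.615%.
Difference: 8.670 − 5.615 = 3.055 pp.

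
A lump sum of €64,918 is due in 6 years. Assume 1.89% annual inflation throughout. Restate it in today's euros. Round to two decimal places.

€58,019.74

Price-level factor over 6 years: (1 + 1.89%)^6 ≈ 1.1188951039.
Purchasing power today: €64,918 divided by that factor.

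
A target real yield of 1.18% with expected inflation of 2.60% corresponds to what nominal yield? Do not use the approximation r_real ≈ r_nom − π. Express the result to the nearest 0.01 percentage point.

3.81%

By the Fisher equation, 1 + r_nom = (1 + 1.18%)(1 + 2.60%) = 1.0118 × 1.0260 = 1.0381068.
So r_nom = 3.81068%.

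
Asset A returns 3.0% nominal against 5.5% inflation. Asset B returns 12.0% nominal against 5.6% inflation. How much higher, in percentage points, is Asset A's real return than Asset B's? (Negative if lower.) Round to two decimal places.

Asset A real return: 1.030/1.055 − 1 = -2.370%.
Asset B real return: 1.120/1.056 − 1 = 6.061%.
Difference: -2.370 − 6.061 = -8.431 pp.

-8.43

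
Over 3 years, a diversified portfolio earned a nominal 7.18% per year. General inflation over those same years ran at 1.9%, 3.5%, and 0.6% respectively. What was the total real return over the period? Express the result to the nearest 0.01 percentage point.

16.05%

Cumulative inflation factor: 1.019 × 1.035 × 1.006 ≈ 1.06099.
Nominal growth factor: 1.23124. Real growth factor = 1.23124 / 1.06099 ≈ 1.16046.
Total real return ≈ 16.0456%.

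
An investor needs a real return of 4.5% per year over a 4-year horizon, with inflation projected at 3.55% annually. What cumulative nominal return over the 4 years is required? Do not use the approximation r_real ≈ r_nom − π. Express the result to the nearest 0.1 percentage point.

37.1%

Required annual nominal rate: (1+4.5%)(1+3.55%) − 1 = 8.20975%.
Cumulative over 4 years: (1 + 0.0820975)^4 − 1 ≈ 0.37109.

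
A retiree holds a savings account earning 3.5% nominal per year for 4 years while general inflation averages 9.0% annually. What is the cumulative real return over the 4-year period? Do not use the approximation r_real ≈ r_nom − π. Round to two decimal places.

-18.71%

The annual real rate is (1+3.5%)/(1+9.0%) − 1 = -5.0459%.
Compounded over 4 years: (1 + -0.050459)^4 − 1 ≈ -0.18707.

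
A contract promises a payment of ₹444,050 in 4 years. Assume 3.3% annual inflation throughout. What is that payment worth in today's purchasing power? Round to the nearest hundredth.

Price-level factor over 4 years: (1 + 3.3%)^4 ≈ 1.1386789339.
Purchasing power today: ₹444,050 divided by that factor.

₹389,969.45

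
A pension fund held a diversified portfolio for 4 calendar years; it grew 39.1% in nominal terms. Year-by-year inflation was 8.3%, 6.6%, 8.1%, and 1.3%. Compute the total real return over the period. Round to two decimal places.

10.03%

Cumulative inflation factor: 1.083 × 1.066 × 1.081 × 1.013 ≈ 1.26421.
Nominal growth factor: 1.39100. Real growth factor = 1.39100 / 1.26421 ≈ 1.10029.
Total real return ≈ 10.0288%.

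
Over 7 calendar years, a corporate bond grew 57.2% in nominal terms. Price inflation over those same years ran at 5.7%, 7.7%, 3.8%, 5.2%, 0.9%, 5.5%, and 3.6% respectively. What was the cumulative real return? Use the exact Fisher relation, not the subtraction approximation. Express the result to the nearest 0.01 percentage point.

Cumulative inflation factor: 1.057 × 1.077 × 1.038 × 1.052 × 1.009 × 1.055 × 1.036 ≈ 1.37090.
Nominal growth factor: 1.57200. Real growth factor = 1.57200 / 1.37090 ≈ 1.14669.
Total real return ≈ 14.6688%.

14.67%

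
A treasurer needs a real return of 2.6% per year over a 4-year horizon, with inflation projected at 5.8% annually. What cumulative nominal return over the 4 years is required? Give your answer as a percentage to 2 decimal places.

Required annual nominal rate: (1+2.6%)(1+5.8%) − 1 = 8.5508%.
Cumulative over 4 years: (1 + 0.085508)^4 − 1 ≈ 0.38846.

38.85%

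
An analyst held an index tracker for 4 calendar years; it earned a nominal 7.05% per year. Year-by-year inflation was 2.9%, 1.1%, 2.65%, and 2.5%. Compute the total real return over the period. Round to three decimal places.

Cumulative inflation factor: 1.029 × 1.011 × 1.0265 × 1.025 ≈ 1.09458.
Nominal growth factor: 1.31325. Real growth factor = 1.31325 / 1.09458 ≈ 1.19977.
Total real return ≈ 19.9768%.

19.977%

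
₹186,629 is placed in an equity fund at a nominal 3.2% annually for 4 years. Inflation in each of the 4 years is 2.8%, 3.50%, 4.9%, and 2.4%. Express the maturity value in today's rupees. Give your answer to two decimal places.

Nominal value at maturity: ₹186,629 × (1 + 3.2%)^4 ≈ ₹211,688.82.
Price-level factor over 4 years: 1.028 × 1.0350 × 1.049 × 1.024 ≈ 1.1429017805.
The maturity value deflated by that factor is the answer in today's purchasing power.

₹185,220.48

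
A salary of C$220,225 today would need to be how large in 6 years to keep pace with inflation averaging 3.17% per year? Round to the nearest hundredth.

Cumulative price-level factor: (1+3.17%)^6 ≈ 1.2059257904.
Multiplying C$220,225 by the price-level factor gives the future nominal sum.

C$265,575.01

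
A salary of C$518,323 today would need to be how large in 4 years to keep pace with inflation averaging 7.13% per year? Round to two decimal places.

C$682,723.58

Cumulative price-level factor: (1+7.13%)^4 ≈ 1.3171778523.
The nominal amount required is C$518,323 scaled up by that factor.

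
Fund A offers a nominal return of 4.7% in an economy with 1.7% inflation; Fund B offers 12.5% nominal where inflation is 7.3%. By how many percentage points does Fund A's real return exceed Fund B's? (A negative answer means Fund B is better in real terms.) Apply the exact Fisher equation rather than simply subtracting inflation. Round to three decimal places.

Fund A real return: 1.047/1.017 − 1 = 2.9499%.
Fund B real return: 1.125/1.073 − 1 = 4.8462%.
Difference: 2.9499 − 4.8462 = -1.8963 pp.

-1.896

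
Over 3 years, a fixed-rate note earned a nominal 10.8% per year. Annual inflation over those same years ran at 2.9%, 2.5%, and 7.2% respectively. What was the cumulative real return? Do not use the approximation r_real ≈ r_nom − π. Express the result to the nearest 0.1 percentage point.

20.3%

Cumulative inflation factor: 1.029 × 1.025 × 1.072 ≈ 1.13067.
Nominal growth factor: 1.36025. Real growth factor = 1.36025 / 1.13067 ≈ 1.20305.
Total real return ≈ 20.3054%.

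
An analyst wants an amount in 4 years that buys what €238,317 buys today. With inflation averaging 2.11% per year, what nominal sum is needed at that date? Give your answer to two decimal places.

€259,076.56

Cumulative price-level factor: (1+2.11%)^4 ≈ 1.0871090339.
Multiplying €238,317 by the price-level factor gives the future nominal sum.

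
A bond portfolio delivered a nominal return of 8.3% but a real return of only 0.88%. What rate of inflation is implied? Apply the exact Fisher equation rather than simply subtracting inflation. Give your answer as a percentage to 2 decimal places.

7.36%

From (1+r_nom) = (1+r_real)(1+π), we get 1+π = (1 + 8.3%)/(1 + 0.88%) = 1.083/1.0088 ≈ 1.07355.
So π ≈ 7.3553%.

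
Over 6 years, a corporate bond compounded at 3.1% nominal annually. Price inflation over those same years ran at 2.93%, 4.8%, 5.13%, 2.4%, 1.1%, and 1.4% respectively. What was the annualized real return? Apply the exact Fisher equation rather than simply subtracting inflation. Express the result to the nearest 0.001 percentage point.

Cumulative inflation factor: 1.0293 × 1.048 × 1.0513 × 1.024 × 1.011 × 1.014 ≈ 1.19047.
Nominal growth factor: 1.20102. Real growth factor = 1.20102 / 1.19047 ≈ 1.00886.
Annualized: 1.00886^(1/6) − 1 ≈ 0.00147.

0.147%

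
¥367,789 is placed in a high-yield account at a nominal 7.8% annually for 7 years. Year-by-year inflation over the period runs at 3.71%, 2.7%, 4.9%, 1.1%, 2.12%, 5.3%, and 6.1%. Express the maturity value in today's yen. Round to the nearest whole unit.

Nominal value at maturity: ¥367,789 × (1 + 7.8%)^7 ≈ ¥622,200.
Price-level factor over 7 years: 1.0371 × 1.027 × 1.049 × 1.011 × 1.0212 × 1.053 × 1.061 ≈ 1.2887606965.
The maturity value deflated by that factor is the answer in today's purchasing power.

¥482,789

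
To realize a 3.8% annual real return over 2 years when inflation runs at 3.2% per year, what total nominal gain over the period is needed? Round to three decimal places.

Required annual nominal rate: (1+3.8%)(1+3.2%) − 1 = 7.1216%.
Cumulative over 2 years: (1 + 0.071216)^2 − 1 ≈ 0.14750.

14.750%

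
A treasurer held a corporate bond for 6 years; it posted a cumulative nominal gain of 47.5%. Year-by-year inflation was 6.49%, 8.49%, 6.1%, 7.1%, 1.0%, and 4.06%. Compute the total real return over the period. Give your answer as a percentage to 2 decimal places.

Cumulative inflation factor: 1.0649 × 1.0849 × 1.061 × 1.071 × 1.010 × 1.0406 ≈ 1.37978.
Nominal growth factor: 1.47500. Real growth factor = 1.47500 / 1.37978 ≈ 1.06901.
Total real return ≈ 6.9014%.

6.90%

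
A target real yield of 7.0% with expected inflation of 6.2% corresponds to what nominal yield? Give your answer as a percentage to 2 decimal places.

By the Fisher equation, 1 + r_nom = (1 + 7.0%)(1 + 6.2%) = 1.070 × 1.062 = 1.13634.
So r_nom = 13.634%.

13.63%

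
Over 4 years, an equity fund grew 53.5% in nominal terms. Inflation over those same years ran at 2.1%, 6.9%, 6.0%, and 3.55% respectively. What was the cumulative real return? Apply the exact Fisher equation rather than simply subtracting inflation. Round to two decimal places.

Cumulative inflation factor: 1.021 × 1.069 × 1.060 × 1.0355 ≈ 1.19801.
Nominal growth factor: 1.53500. Real growth factor = 1.53500 / 1.19801 ≈ 1.28129.
Total real return ≈ 28.1295%.

28.13%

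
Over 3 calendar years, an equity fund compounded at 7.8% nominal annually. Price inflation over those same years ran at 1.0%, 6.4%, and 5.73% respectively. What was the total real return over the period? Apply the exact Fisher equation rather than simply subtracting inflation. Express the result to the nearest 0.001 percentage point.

10.254%

Cumulative inflation factor: 1.010 × 1.064 × 1.0573 ≈ 1.13622.
Nominal growth factor: 1.25273. Real growth factor = 1.25273 / 1.13622 ≈ 1.10254.
Total real return ≈ 10.2542%.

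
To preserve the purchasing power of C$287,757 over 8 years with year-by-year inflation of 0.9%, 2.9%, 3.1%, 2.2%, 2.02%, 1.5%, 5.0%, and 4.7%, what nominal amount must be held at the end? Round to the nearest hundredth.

Cumulative price-level factor: 1.009 × 1.029 × 1.031 × 1.022 × 1.0202 × 1.015 × 1.050 × 1.047 ≈ 1.2453844658.
The nominal amount required is C$287,757 scaled up by that factor.

C$358,368.10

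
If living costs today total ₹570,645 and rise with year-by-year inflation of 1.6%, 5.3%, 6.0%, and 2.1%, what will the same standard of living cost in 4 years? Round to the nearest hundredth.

₹660,723.42

Cumulative price-level factor: 1.016 × 1.053 × 1.060 × 1.021 ≈ 1.1578536965.
Multiplying ₹570,645 by the price-level factor gives the future nominal sum.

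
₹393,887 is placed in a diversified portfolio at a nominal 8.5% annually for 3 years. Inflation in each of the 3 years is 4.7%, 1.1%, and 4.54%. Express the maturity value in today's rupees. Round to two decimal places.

Nominal value at maturity: ₹393,887 × (1 + 8.5%)^3 ≈ ₹503,107.58.
Price-level factor over 3 years: 1.047 × 1.011 × 1.0454 = 1.1065736718.
The maturity value deflated by that factor is the answer in today's purchasing power.

₹454,653.49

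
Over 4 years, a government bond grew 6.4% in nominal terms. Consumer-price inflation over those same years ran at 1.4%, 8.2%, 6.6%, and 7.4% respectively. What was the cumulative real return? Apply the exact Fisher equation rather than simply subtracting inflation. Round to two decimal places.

Cumulative inflation factor: 1.014 × 1.082 × 1.066 × 1.074 ≈ 1.25611.
Nominal growth factor: 1.06400. Real growth factor = 1.06400 / 1.25611 ≈ 0.84706.
Total real return ≈ -15.2939%.

-15.29%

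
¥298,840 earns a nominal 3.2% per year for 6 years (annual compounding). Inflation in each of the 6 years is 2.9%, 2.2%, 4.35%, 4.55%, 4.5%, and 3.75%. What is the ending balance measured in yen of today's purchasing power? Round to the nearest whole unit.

¥290,222

Nominal value at maturity: ¥298,840 × (1 + 3.2%)^6 ≈ ¥361,008.
Price-level factor over 6 years: 1.029 × 1.022 × 1.0435 × 1.0455 × 1.045 × 1.0375 ≈ 1.2439048380.
Dividing the nominal maturity value by the price-level factor gives the value in today's money.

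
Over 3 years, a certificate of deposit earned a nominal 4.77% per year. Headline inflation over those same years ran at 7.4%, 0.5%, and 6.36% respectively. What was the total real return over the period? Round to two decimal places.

0.18%

Cumulative inflation factor: 1.074 × 1.005 × 1.0636 ≈ 1.14802.
Nominal growth factor: 1.15003. Real growth factor = 1.15003 / 1.14802 ≈ 1.00176.
Total real return ≈ 0.1756%.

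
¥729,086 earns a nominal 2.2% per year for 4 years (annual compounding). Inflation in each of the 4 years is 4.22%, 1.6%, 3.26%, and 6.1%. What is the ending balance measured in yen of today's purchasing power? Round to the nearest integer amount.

¥685,630

Nominal value at maturity: ¥729,086 × (1 + 2.2%)^4 ≈ ¥795,394.
Price-level factor over 4 years: 1.0422 × 1.016 × 1.0326 × 1.061 ≈ 1.1600915979.
Dividing the nominal maturity value by the price-level factor gives the value in today's money.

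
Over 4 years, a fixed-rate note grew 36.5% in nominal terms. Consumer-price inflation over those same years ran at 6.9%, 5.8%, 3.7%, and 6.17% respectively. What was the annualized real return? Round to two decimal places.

Cumulative inflation factor: 1.069 × 1.058 × 1.037 × 1.0617 ≈ 1.24521.
Nominal growth factor: 1.36500. Real growth factor = 1.36500 / 1.24521 ≈ 1.09620.
Annualized: 1.09620^(1/4) − 1 ≈ 0.02323.

2.32%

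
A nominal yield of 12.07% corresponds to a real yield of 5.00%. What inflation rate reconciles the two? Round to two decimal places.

From (1+r_nom) = (1+r_real)(1+π), we get 1+π = (1 + 12.07%)/(1 + 5.00%) = 1.1207/1.0500 ≈ 1.06733.
So π ≈ 6.7333%.

6.73%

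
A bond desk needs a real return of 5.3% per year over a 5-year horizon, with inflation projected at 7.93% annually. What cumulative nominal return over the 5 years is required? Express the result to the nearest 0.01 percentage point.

89.61%

Required annual nominal rate: (1+5.3%)(1+7.93%) − 1 = 13.65029%.
Cumulative over 5 years: (1 + 0.1365029)^5 − 1 ≈ 0.89606.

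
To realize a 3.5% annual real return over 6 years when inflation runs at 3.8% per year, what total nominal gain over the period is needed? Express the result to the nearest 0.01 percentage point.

Required annual nominal rate: (1+3.5%)(1+3.8%) − 1 = 7.433%.
Cumulative over 6 years: (1 + 0.07433)^6 − 1 ≈ 0.53754.

53.75%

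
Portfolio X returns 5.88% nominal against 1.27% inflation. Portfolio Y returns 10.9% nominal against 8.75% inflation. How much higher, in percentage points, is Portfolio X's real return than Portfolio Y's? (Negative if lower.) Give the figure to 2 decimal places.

Portfolio X real return: 1.0588/1.0127 − 1 = 4.552%.
Portfolio Y real return: 1.109/1.0875 − 1 = 1.977%.
Difference: 4.552 − 1.977 = 2.575 pp.

2.58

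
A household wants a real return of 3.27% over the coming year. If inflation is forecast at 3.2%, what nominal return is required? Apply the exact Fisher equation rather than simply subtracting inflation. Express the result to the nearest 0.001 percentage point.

6.575%

By the Fisher equation, 1 + r_nom = (1 + 3.27%)(1 + 3.2%) = 1.0327 × 1.032 = 1.0657464.
So r_nom = 6.57464%.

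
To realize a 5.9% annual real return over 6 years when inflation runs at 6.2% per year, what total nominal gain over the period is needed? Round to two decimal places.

102.36%

Required annual nominal rate: (1+5.9%)(1+6.2%) − 1 = 12.4658%.
Cumulative over 6 years: (1 + 0.124658)^6 − 1 ≈ 1.02359.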